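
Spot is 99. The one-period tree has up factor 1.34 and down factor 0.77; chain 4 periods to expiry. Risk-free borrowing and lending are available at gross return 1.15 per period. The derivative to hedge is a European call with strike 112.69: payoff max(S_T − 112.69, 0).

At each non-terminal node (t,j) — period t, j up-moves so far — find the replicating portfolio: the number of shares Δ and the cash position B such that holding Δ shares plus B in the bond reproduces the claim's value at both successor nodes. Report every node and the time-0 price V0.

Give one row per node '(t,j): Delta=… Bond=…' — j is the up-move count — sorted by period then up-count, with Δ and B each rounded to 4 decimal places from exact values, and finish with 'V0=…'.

(0,0): Delta=0.8350 Bond=-43.3695
(1,0): Delta=0.5470 Bond=-27.9207
(1,1): Delta=0.9178 Bond=-60.8521
(2,0): Delta=0.0000 Bond=0.0000
(2,1): Delta=0.7042 Bond=-48.1633
(2,2): Delta=0.9791 Bond=-80.8882
(3,0): Delta=0.0000 Bond=0.0000
(3,1): Delta=0.0000 Bond=0.0000
(3,2): Delta=0.9065 Bond=-83.0817
(3,3): Delta=1.0000 Bond=-97.9913
V0=39.2980

The replicating-portfolio and risk-neutral prices coincide; use p* = (1.15−0.77)/(1.34−0.77) = 0.6667 for the latter.
Payoff layer (t=4): V(4,0)=0.0000, V(4,1)=0.0000, V(4,2)=0.0000, V(4,3)=70.7273, V(4,4)=206.5038
Node (3,0) S=45.1968: V=(p*·0.0000+(1−p*)·0.0000)/1.15=0.0000; Δ=(0.0000−0.0000)/(60.5637−34.8015)=0.0000; B=V−Δ·S=0.0000
Node (3,1) S=78.6541: V=(p*·0.0000+(1−p*)·0.0000)/1.15=0.0000; Δ=(0.0000−0.0000)/(105.3965−60.5637)=0.0000; B=V−Δ·S=0.0000
Node (3,2) S=136.8786: V=(p*·70.7273+(1−p*)·0.0000)/1.15=41.0013; Δ=(70.7273−0.0000)/(183.4173−105.3965)=0.9065; B=V−Δ·S=-83.0817
Node (3,3) S=238.2043: V=(p*·206.5038+(1−p*)·70.7273)/1.15=140.2130; Δ=(206.5038−70.7273)/(319.1938−183.4173)=1.0000; B=V−Δ·S=-97.9913
Node (2,0) S=58.6971: V=(p*·0.0000+(1−p*)·0.0000)/1.15=0.0000; Δ=(0.0000−0.0000)/(78.6541−45.1968)=0.0000; B=V−Δ·S=0.0000
Node (2,1) S=102.1482: V=(p*·41.0013+(1−p*)·0.0000)/1.15=23.7689; Δ=(41.0013−0.0000)/(136.8786−78.6541)=0.7042; B=V−Δ·S=-48.1633
Node (2,2) S=177.7644: V=(p*·140.2130+(1−p*)·41.0013)/1.15=93.1673; Δ=(140.2130−41.0013)/(238.2043−136.8786)=0.9791; B=V−Δ·S=-80.8882
Node (1,0) S=76.2300: V=(p*·23.7689+(1−p*)·0.0000)/1.15=13.7791; Δ=(23.7689−0.0000)/(102.1482−58.6971)=0.5470; B=V−Δ·S=-27.9207
Node (1,1) S=132.6600: V=(p*·93.1673+(1−p*)·23.7689)/1.15=60.8996; Δ=(93.1673−23.7689)/(177.7644−102.1482)=0.9178; B=V−Δ·S=-60.8521
Node (0,0) S=99.0000: V=(p*·60.8996+(1−p*)·13.7791)/1.15=39.2980; Δ=(60.8996−13.7791)/(132.6600−76.2300)=0.8350; B=V−Δ·S=-43.3695
Root portfolio cost Δ·99+B reproduces V0=39.2980.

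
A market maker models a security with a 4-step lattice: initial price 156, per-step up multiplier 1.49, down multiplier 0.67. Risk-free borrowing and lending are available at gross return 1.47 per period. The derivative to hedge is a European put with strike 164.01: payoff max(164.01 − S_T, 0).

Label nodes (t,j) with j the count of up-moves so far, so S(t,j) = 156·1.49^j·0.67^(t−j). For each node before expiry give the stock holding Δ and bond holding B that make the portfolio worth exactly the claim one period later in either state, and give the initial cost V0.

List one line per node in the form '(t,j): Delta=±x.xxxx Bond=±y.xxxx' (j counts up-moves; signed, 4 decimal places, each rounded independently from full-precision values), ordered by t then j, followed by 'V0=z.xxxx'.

Risk-neutral probability p* = (R−d)/(u−d) = (1.47−0.67)/(1.49−0.67) = 0.9756.
Terminal payoffs: V(4,0)=132.5743, V(4,1)=94.1006, V(4,2)=8.5399, V(4,3)=0.0000, V(4,4)=0.0000
(3,0): S=46.9190. Δ = (V_up−V_dn)/(S_up−S_dn) = (94.1006−132.5743)/(69.9094−31.4357) = -1.0000. V = [p*·94.1006 + (1−p*)·132.5743]/1.47 = 64.6524. B = V − Δ·S = 111.5714.
(3,1): S=104.3423. Δ = (V_up−V_dn)/(S_up−S_dn) = (8.5399−94.1006)/(155.4701−69.9094) = -1.0000. V = [p*·8.5399 + (1−p*)·94.1006]/1.47 = 7.2291. B = V − Δ·S = 111.5714.
(3,2): S=232.0449. Δ = (V_up−V_dn)/(S_up−S_dn) = (0.0000−8.5399)/(345.7468−155.4701) = -0.0449. V = [p*·0.0000 + (1−p*)·8.5399]/1.47 = 0.1417. B = V − Δ·S = 10.5563.
(3,3): S=516.0400. Δ = (V_up−V_dn)/(S_up−S_dn) = (0.0000−0.0000)/(768.8997−345.7468) = 0.0000. V = [p*·0.0000 + (1−p*)·0.0000]/1.47 = 0.0000. B = V − Δ·S = 0.0000.
(2,0): S=70.0284. Δ = (V_up−V_dn)/(S_up−S_dn) = (7.2291−64.6524)/(104.3423−46.9190) = -1.0000. V = [p*·7.2291 + (1−p*)·64.6524]/1.47 = 5.8705. B = V − Δ·S = 75.8989.
(2,1): S=155.7348. Δ = (V_up−V_dn)/(S_up−S_dn) = (0.1417−7.2291)/(232.0449−104.3423) = -0.0555. V = [p*·0.1417 + (1−p*)·7.2291]/1.47 = 0.2140. B = V − Δ·S = 8.8572.
(2,2): S=346.3356. Δ = (V_up−V_dn)/(S_up−S_dn) = (0.0000−0.1417)/(516.0400−232.0449) = -0.0005. V = [p*·0.0000 + (1−p*)·0.1417]/1.47 = 0.0024. B = V − Δ·S = 0.1751.
(1,0): S=104.5200. Δ = (V_up−V_dn)/(S_up−S_dn) = (0.2140−5.8705)/(155.7348−70.0284) = -0.0660. V = [p*·0.2140 + (1−p*)·5.8705]/1.47 = 0.2394. B = V − Δ·S = 7.1376.
(1,1): S=232.4400. Δ = (V_up−V_dn)/(S_up−S_dn) = (0.0024−0.2140)/(346.3356−155.7348) = -0.0011. V = [p*·0.0024 + (1−p*)·0.2140]/1.47 = 0.0051. B = V − Δ·S = 0.2632.
(0,0): S=156.0000. Δ = (V_up−V_dn)/(S_up−S_dn) = (0.0051−0.2394)/(232.4400−104.5200) = -0.0018. V = [p*·0.0051 + (1−p*)·0.2394]/1.47 = 0.0074. B = V − Δ·S = 0.2931.
Check: Δ(0,0)·S0 + B(0,0) = 0.0074 = V0.

(0,0): Delta=-0.0018 Bond=0.2931
(1,0): Delta=-0.0660 Bond=7.1376
(1,1): Delta=-0.0011 Bond=0.2632
(2,0): Delta=-1.0000 Bond=75.8989
(2,1): Delta=-0.0555 Bond=8.8572
(2,2): Delta=-0.0005 Bond=0.1751
(3,0): Delta=-1.0000 Bond=111.5714
(3,1): Delta=-1.0000 Bond=111.5714
(3,2): Delta=-0.0449 Bond=10.5563
(3,3): Delta=0.0000 Bond=0.0000
V0=0.0074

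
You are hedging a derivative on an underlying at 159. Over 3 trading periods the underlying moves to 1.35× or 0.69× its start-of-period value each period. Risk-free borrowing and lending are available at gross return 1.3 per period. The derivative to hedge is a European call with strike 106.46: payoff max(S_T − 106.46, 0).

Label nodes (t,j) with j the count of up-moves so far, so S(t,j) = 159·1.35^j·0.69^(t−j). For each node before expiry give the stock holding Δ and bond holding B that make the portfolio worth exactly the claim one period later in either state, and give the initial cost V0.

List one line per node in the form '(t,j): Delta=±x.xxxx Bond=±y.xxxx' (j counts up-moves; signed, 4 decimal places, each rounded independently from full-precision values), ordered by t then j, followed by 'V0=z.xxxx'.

No-arbitrage ⇒ martingale measure with p* = (R−d)/(u−d) = 0.9242.
Payoff layer (t=3): V(3,0)=0.0000, V(3,1)=0.0000, V(3,2)=93.4865, V(3,3)=284.7396
Node (2,0) S=75.6999: V=(p*·0.0000+(1−p*)·0.0000)/1.3=0.0000; Δ=(0.0000−0.0000)/(102.1949−52.2329)=0.0000; B=V−Δ·S=0.0000
Node (2,1) S=148.1085: V=(p*·93.4865+(1−p*)·0.0000)/1.3=66.4647; Δ=(93.4865−0.0000)/(199.9465−102.1949)=0.9564; B=V−Δ·S=-75.1814
Node (2,2) S=289.7775: V=(p*·284.7396+(1−p*)·93.4865)/1.3=207.8852; Δ=(284.7396−93.4865)/(391.1996−199.9465)=1.0000; B=V−Δ·S=-81.8923
Node (1,0) S=109.7100: V=(p*·66.4647+(1−p*)·0.0000)/1.3=47.2535; Δ=(66.4647−0.0000)/(148.1085−75.6999)=0.9179; B=V−Δ·S=-53.4507
Node (1,1) S=214.6500: V=(p*·207.8852+(1−p*)·66.4647)/1.3=151.6704; Δ=(207.8852−66.4647)/(289.7775−148.1085)=0.9982; B=V−Δ·S=-62.6030
Node (0,0) S=159.0000: V=(p*·151.6704+(1−p*)·47.2535)/1.3=110.5846; Δ=(151.6704−47.2535)/(214.6500−109.7100)=0.9950; B=V−Δ·S=-47.6228
Each (Δ,B) replicates both successor values, so the strategy is self-financing and V0 is arbitrage-free.

(0,0): Delta=0.9950 Bond=-47.6228
(1,0): Delta=0.9179 Bond=-53.4507
(1,1): Delta=0.9982 Bond=-62.6030
(2,0): Delta=0.0000 Bond=0.0000
(2,1): Delta=0.9564 Bond=-75.1814
(2,2): Delta=1.0000 Bond=-81.8923
V0=110.5846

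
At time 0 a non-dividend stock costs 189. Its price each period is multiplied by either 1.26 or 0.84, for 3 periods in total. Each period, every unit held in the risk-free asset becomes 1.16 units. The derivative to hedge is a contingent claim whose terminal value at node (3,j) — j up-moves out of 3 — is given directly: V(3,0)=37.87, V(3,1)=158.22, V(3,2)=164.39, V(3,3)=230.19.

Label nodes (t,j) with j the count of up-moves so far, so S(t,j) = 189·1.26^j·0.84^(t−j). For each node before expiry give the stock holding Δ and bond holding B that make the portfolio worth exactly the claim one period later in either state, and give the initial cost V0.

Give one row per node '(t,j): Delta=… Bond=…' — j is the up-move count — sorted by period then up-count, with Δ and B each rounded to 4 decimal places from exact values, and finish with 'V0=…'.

The replicating-portfolio and risk-neutral prices coincide; use p* = (1.16−0.84)/(1.26−0.84) = 0.7619 for the latter.
Terminal payoffs: V(3,0)=37.8700, V(3,1)=158.2200, V(3,2)=164.3900, V(3,3)=230.1900
Node (2,0) S=133.3584: V=(p*·158.2200+(1−p*)·37.8700)/1.16=111.6942; Δ=(158.2200−37.8700)/(168.0316−112.0211)=2.1487; B=V−Δ·S=-174.8534
Node (2,1) S=200.0376: V=(p*·164.3900+(1−p*)·158.2200)/1.16=140.4491; Δ=(164.3900−158.2200)/(252.0474−168.0316)=0.0734; B=V−Δ·S=125.7586
Node (2,2) S=300.0564: V=(p*·230.1900+(1−p*)·164.3900)/1.16=184.9339; Δ=(230.1900−164.3900)/(378.0711−252.0474)=0.5221; B=V−Δ·S=28.2672
Node (1,0) S=158.7600: V=(p*·140.4491+(1−p*)·111.6942)/1.16=115.1747; Δ=(140.4491−111.6942)/(200.0376−133.3584)=0.4312; B=V−Δ·S=46.7106
Node (1,1) S=238.1400: V=(p*·184.9339+(1−p*)·140.4491)/1.16=150.2951; Δ=(184.9339−140.4491)/(300.0564−200.0376)=0.4448; B=V−Δ·S=44.3789
Node (0,0) S=189.0000: V=(p*·150.2951+(1−p*)·115.1747)/1.16=122.3561; Δ=(150.2951−115.1747)/(238.1400−158.7600)=0.4424; B=V−Δ·S=38.7362
The time-0 hedge costs 122.3561, which is the no-arbitrage price.

(0,0): Delta=0.4424 Bond=38.7362
(1,0): Delta=0.4312 Bond=46.7106
(1,1): Delta=0.4448 Bond=44.3789
(2,0): Delta=2.1487 Bond=-174.8534
(2,1): Delta=0.0734 Bond=125.7586
(2,2): Delta=0.5221 Bond=28.2672
V0=122.3561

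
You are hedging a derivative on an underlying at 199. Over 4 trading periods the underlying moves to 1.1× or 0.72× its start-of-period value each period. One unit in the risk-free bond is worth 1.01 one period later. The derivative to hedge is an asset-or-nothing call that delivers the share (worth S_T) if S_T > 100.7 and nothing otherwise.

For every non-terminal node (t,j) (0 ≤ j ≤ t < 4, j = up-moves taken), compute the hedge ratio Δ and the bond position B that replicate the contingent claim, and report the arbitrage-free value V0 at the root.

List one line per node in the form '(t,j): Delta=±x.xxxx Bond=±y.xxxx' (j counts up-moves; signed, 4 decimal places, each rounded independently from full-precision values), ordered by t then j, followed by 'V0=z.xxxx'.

(0,0): Delta=1.1299 Bond=-29.1891
(1,0): Delta=1.5033 Bond=-82.9835
(1,1): Delta=1.0540 Bond=-12.8767
(2,0): Delta=2.4060 Bond=-176.9392
(2,1): Delta=1.3199 Bond=-54.9122
(2,2): Delta=1.0000 Bond=0.0000
(3,0): Delta=0.0000 Bond=0.0000
(3,1): Delta=2.8947 Bond=-234.1698
(3,2): Delta=1.0000 Bond=0.0000
(3,3): Delta=1.0000 Bond=0.0000
V0=195.6540

No-arbitrage ⇒ martingale measure with p* = (R−d)/(u−d) = 0.7632.
Terminal values V(4,·): V(4,0)=0.0000, V(4,1)=0.0000, V(4,2)=124.8255, V(4,3)=190.7057, V(4,4)=291.3559
(3,0): S=74.2764. Δ = (V_up−V_dn)/(S_up−S_dn) = (0.0000−0.0000)/(81.7040−53.4790) = 0.0000. V = [p*·0.0000 + (1−p*)·0.0000]/1.01 = 0.0000. B = V − Δ·S = 0.0000.
(3,1): S=113.4778. Δ = (V_up−V_dn)/(S_up−S_dn) = (124.8255−0.0000)/(124.8255−81.7040) = 2.8947. V = [p*·124.8255 + (1−p*)·0.0000]/1.01 = 94.3184. B = V − Δ·S = -234.1698.
(3,2): S=173.3688. Δ = (V_up−V_dn)/(S_up−S_dn) = (190.7057−124.8255)/(190.7057−124.8255) = 1.0000. V = [p*·190.7057 + (1−p*)·124.8255]/1.01 = 173.3688. B = V − Δ·S = 0.0000.
(3,3): S=264.8690. Δ = (V_up−V_dn)/(S_up−S_dn) = (291.3559−190.7057)/(291.3559−190.7057) = 1.0000. V = [p*·291.3559 + (1−p*)·190.7057]/1.01 = 264.8690. B = V − Δ·S = 0.0000.
(2,0): S=103.1616. Δ = (V_up−V_dn)/(S_up−S_dn) = (94.3184−0.0000)/(113.4778−74.2764) = 2.4060. V = [p*·94.3184 + (1−p*)·0.0000]/1.01 = 71.2672. B = V − Δ·S = -176.9392.
(2,1): S=157.6080. Δ = (V_up−V_dn)/(S_up−S_dn) = (173.3688−94.3184)/(173.3688−113.4778) = 1.3199. V = [p*·173.3688 + (1−p*)·94.3184]/1.01 = 153.1152. B = V − Δ·S = -54.9122.
(2,2): S=240.7900. Δ = (V_up−V_dn)/(S_up−S_dn) = (264.8690−173.3688)/(264.8690−173.3688) = 1.0000. V = [p*·264.8690 + (1−p*)·173.3688]/1.01 = 240.7900. B = V − Δ·S = 0.0000.
(1,0): S=143.2800. Δ = (V_up−V_dn)/(S_up−S_dn) = (153.1152−71.2672)/(157.6080−103.1616) = 1.5033. V = [p*·153.1152 + (1−p*)·71.2672]/1.01 = 132.4061. B = V − Δ·S = -82.9835.
(1,1): S=218.9000. Δ = (V_up−V_dn)/(S_up−S_dn) = (240.7900−153.1152)/(240.7900−157.6080) = 1.0540. V = [p*·240.7900 + (1−p*)·153.1152]/1.01 = 217.8464. B = V − Δ·S = -12.8767.
(0,0): S=199.0000. Δ = (V_up−V_dn)/(S_up−S_dn) = (217.8464−132.4061)/(218.9000−143.2800) = 1.1299. V = [p*·217.8464 + (1−p*)·132.4061]/1.01 = 195.6540. B = V − Δ·S = -29.1891.
Check: Δ(0,0)·S0 + B(0,0) = 195.6540 = V0.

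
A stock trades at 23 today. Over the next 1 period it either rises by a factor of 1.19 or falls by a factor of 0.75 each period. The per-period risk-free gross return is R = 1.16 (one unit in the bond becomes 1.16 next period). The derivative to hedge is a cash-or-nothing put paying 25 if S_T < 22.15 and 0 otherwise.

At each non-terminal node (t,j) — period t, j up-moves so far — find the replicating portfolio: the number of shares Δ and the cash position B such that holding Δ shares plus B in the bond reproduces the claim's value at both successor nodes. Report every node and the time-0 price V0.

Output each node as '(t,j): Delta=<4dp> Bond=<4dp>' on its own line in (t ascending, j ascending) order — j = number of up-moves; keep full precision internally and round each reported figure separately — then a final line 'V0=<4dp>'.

Risk-neutral probability p* = (R−d)/(u−d) = (1.16−0.75)/(1.19−0.75) = 0.9318.
Payoff layer (t=1): V(1,0)=25.0000, V(1,1)=0.0000
(0,0): S=23.0000. Δ = (V_up−V_dn)/(S_up−S_dn) = (0.0000−25.0000)/(27.3700−17.2500) = -2.4704. V = [p*·0.0000 + (1−p*)·25.0000]/1.16 = 1.4694. B = V − Δ·S = 58.2876.
Check: Δ(0,0)·S0 + B(0,0) = 1.4694 = V0.

(0,0): Delta=-2.4704 Bond=58.2876
V0=1.4694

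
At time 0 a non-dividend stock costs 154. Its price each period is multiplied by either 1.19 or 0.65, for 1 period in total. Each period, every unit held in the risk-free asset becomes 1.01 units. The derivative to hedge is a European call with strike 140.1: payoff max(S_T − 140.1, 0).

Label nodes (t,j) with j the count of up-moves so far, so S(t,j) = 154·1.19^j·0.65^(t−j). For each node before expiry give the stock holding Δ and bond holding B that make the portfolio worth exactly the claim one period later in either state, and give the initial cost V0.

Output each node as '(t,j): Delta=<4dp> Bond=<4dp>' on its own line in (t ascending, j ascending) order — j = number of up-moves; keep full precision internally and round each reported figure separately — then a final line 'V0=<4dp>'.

No-arbitrage ⇒ martingale measure with p* = (R−d)/(u−d) = 0.6667.
Payoff layer (t=1): V(1,0)=0.0000, V(1,1)=43.1600
  t=0,j=0: stock 154.0000 → up 183.2600 (V=43.1600), down 100.1000 (V=0.0000). Price 28.4884; hedge Δ=0.5190, bond B=-51.4375.
Each (Δ,B) replicates both successor values, so the strategy is self-financing and V0 is arbitrage-free.

(0,0): Delta=0.5190 Bond=-51.4375
V0=28.4884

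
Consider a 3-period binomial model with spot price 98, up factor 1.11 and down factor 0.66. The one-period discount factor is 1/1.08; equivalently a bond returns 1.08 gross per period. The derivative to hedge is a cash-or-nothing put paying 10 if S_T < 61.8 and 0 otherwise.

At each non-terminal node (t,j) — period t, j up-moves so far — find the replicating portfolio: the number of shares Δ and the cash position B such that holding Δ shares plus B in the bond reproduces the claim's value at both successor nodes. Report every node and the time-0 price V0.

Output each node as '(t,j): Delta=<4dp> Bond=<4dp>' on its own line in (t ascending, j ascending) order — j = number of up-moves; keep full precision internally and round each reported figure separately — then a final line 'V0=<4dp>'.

(0,0): Delta=-0.0242 Bond=2.4721
(1,0): Delta=-0.2969 Bond=20.3094
(1,1): Delta=-0.0126 Bond=1.4098
(2,0): Delta=0.0000 Bond=9.2593
(2,1): Delta=-0.3095 Bond=22.8395
(2,2): Delta=0.0000 Bond=0.0000
V0=0.1011

The replicating-portfolio and risk-neutral prices coincide; use p* = (1.08−0.66)/(1.11−0.66) = 0.9333 for the latter.
Payoff layer (t=3): V(3,0)=10.0000, V(3,1)=10.0000, V(3,2)=0.0000, V(3,3)=0.0000
  t=2,j=0: stock 42.6888 → up 47.3846 (V=10.0000), down 28.1746 (V=10.0000). Price 9.2593; hedge Δ=0.0000, bond B=9.2593.
  t=2,j=1: stock 71.7948 → up 79.6922 (V=0.0000), down 47.3846 (V=10.0000). Price 0.6173; hedge Δ=-0.3095, bond B=22.8395.
  t=2,j=2: stock 120.7458 → up 134.0278 (V=0.0000), down 79.6922 (V=0.0000). Price 0.0000; hedge Δ=0.0000, bond B=0.0000.
  t=1,j=0: stock 64.6800 → up 71.7948 (V=0.6173), down 42.6888 (V=9.2593). Price 1.1050; hedge Δ=-0.2969, bond B=20.3094.
  t=1,j=1: stock 108.7800 → up 120.7458 (V=0.0000), down 71.7948 (V=0.6173). Price 0.0381; hedge Δ=-0.0126, bond B=1.4098.
  t=0,j=0: stock 98.0000 → up 108.7800 (V=0.0381), down 64.6800 (V=1.1050). Price 0.1011; hedge Δ=-0.0242, bond B=2.4721.
Check: Δ(0,0)·S0 + B(0,0) = 0.1011 = V0.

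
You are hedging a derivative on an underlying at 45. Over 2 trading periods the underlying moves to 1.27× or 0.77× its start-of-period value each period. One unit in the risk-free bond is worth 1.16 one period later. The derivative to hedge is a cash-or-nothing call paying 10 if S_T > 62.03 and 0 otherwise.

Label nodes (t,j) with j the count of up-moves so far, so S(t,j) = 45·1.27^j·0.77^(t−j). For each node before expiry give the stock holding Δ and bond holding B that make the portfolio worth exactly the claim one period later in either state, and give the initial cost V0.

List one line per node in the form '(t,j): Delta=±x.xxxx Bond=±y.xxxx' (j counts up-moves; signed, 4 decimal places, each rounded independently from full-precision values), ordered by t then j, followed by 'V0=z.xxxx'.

The replicating-portfolio and risk-neutral prices coincide; use p* = (1.16−0.77)/(1.27−0.77) = 0.7800 for the latter.
Terminal values V(2,·): V(2,0)=0.0000, V(2,1)=0.0000, V(2,2)=10.0000
  t=1,j=0: stock 34.6500 → up 44.0055 (V=0.0000), down 26.6805 (V=0.0000). Price 0.0000; hedge Δ=0.0000, bond B=0.0000.
  t=1,j=1: stock 57.1500 → up 72.5805 (V=10.0000), down 44.0055 (V=0.0000). Price 6.7241; hedge Δ=0.3500, bond B=-13.2759.
  t=0,j=0: stock 45.0000 → up 57.1500 (V=6.7241), down 34.6500 (V=0.0000). Price 4.5214; hedge Δ=0.2989, bond B=-8.9269.
Each (Δ,B) replicates both successor values, so the strategy is self-financing and V0 is arbitrage-free.

(0,0): Delta=0.2989 Bond=-8.9269
(1,0): Delta=0.0000 Bond=0.0000
(1,1): Delta=0.3500 Bond=-13.2759
V0=4.5214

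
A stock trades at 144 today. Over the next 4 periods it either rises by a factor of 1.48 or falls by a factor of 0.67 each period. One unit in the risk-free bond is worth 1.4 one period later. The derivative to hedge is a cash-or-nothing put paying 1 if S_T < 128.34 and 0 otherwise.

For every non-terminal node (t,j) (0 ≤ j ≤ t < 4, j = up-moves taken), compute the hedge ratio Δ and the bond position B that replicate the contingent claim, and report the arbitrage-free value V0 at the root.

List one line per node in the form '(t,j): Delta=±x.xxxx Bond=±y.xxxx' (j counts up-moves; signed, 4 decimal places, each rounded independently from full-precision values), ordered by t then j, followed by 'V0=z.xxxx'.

(0,0): Delta=-0.0001 Bond=0.0128
(1,0): Delta=-0.0012 Bond=0.1221
(1,1): Delta=0.0000 Bond=0.0065
(2,0): Delta=-0.0123 Bond=0.8905
(2,1): Delta=-0.0006 Bond=0.0921
(2,2): Delta=0.0000 Bond=0.0000
(3,0): Delta=0.0000 Bond=0.7143
(3,1): Delta=-0.0129 Bond=1.3051
(3,2): Delta=0.0000 Bond=0.0000
(3,3): Delta=0.0000 Bond=0.0000
V0=0.0009

Risk-neutral probability p* = (R−d)/(u−d) = (1.4−0.67)/(1.48−0.67) = 0.9012.
Payoff layer (t=4): V(4,0)=1.0000, V(4,1)=1.0000, V(4,2)=0.0000, V(4,3)=0.0000, V(4,4)=0.0000
(3,0): S=43.3099. Δ = (V_up−V_dn)/(S_up−S_dn) = (1.0000−1.0000)/(64.0986−29.0176) = 0.0000. V = [p*·1.0000 + (1−p*)·1.0000]/1.4 = 0.7143. B = V − Δ·S = 0.7143.
(3,1): S=95.6696. Δ = (V_up−V_dn)/(S_up−S_dn) = (0.0000−1.0000)/(141.5910−64.0986) = -0.0129. V = [p*·0.0000 + (1−p*)·1.0000]/1.4 = 0.0705. B = V − Δ·S = 1.3051.
(3,2): S=211.3298. Δ = (V_up−V_dn)/(S_up−S_dn) = (0.0000−0.0000)/(312.7681−141.5910) = 0.0000. V = [p*·0.0000 + (1−p*)·0.0000]/1.4 = 0.0000. B = V − Δ·S = 0.0000.
(3,3): S=466.8180. Δ = (V_up−V_dn)/(S_up−S_dn) = (0.0000−0.0000)/(690.8907−312.7681) = 0.0000. V = [p*·0.0000 + (1−p*)·0.0000]/1.4 = 0.0000. B = V − Δ·S = 0.0000.
(2,0): S=64.6416. Δ = (V_up−V_dn)/(S_up−S_dn) = (0.0705−0.7143)/(95.6696−43.3099) = -0.0123. V = [p*·0.0705 + (1−p*)·0.7143]/1.4 = 0.0958. B = V − Δ·S = 0.8905.
(2,1): S=142.7904. Δ = (V_up−V_dn)/(S_up−S_dn) = (0.0000−0.0705)/(211.3298−95.6696) = -0.0006. V = [p*·0.0000 + (1−p*)·0.0705]/1.4 = 0.0050. B = V − Δ·S = 0.0921.
(2,2): S=315.4176. Δ = (V_up−V_dn)/(S_up−S_dn) = (0.0000−0.0000)/(466.8180−211.3298) = 0.0000. V = [p*·0.0000 + (1−p*)·0.0000]/1.4 = 0.0000. B = V − Δ·S = 0.0000.
(1,0): S=96.4800. Δ = (V_up−V_dn)/(S_up−S_dn) = (0.0050−0.0958)/(142.7904−64.6416) = -0.0012. V = [p*·0.0050 + (1−p*)·0.0958]/1.4 = 0.0100. B = V − Δ·S = 0.1221.
(1,1): S=213.1200. Δ = (V_up−V_dn)/(S_up−S_dn) = (0.0000−0.0050)/(315.4176−142.7904) = 0.0000. V = [p*·0.0000 + (1−p*)·0.0050]/1.4 = 0.0004. B = V − Δ·S = 0.0065.
(0,0): S=144.0000. Δ = (V_up−V_dn)/(S_up−S_dn) = (0.0004−0.0100)/(213.1200−96.4800) = -0.0001. V = [p*·0.0004 + (1−p*)·0.0100]/1.4 = 0.0009. B = V − Δ·S = 0.0128.
Each (Δ,B) replicates both successor values, so the strategy is self-financing and V0 is arbitrage-free.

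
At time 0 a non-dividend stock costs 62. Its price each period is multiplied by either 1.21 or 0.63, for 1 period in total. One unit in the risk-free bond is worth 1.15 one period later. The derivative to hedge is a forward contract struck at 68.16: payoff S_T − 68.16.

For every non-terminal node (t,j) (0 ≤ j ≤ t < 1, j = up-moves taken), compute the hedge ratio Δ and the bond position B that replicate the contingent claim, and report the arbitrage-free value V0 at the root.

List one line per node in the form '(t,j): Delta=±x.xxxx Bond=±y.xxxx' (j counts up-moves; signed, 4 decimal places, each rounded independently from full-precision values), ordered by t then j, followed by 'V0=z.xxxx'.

(0,0): Delta=1.0000 Bond=-59.2696
V0=2.7304

Risk-neutral probability p* = (R−d)/(u−d) = (1.15−0.63)/(1.21−0.63) = 0.8966.
Terminal payoffs: V(1,0)=-29.1000, V(1,1)=6.8600
  t=0,j=0: stock 62.0000 → up 75.0200 (V=6.8600), down 39.0600 (V=-29.1000). Price 2.7304; hedge Δ=1.0000, bond B=-59.2696.
Each (Δ,B) replicates both successor values, so the strategy is self-financing and V0 is arbitrage-free.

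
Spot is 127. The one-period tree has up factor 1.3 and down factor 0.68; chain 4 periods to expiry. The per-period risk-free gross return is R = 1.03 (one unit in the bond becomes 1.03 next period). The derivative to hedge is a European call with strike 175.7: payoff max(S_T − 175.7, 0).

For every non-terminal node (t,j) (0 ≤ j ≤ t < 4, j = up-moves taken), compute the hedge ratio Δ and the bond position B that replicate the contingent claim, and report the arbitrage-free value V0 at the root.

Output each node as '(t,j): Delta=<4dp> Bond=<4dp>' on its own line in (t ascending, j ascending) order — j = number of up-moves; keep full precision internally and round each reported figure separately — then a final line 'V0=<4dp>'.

(0,0): Delta=0.4296 Bond=-33.7768
(1,0): Delta=0.0787 Bond=-4.4886
(1,1): Delta=0.5712 Bond=-58.1656
(2,0): Delta=0.0000 Bond=0.0000
(2,1): Delta=0.1105 Bond=-8.1897
(2,2): Delta=0.7571 Bond=-99.8096
(3,0): Delta=0.0000 Bond=0.0000
(3,1): Delta=0.0000 Bond=0.0000
(3,2): Delta=0.1551 Bond=-14.9427
(3,3): Delta=1.0000 Bond=-170.5825
V0=20.7826

The replicating-portfolio and risk-neutral prices coincide; use p* = (1.03−0.68)/(1.3−0.68) = 0.5645 for the latter.
Terminal payoffs: V(4,0)=0.0000, V(4,1)=0.0000, V(4,2)=0.0000, V(4,3)=14.0329, V(4,4)=187.0247
Node (3,0) S=39.9329: V=(p*·0.0000+(1−p*)·0.0000)/1.03=0.0000; Δ=(0.0000−0.0000)/(51.9127−27.1543)=0.0000; B=V−Δ·S=0.0000
Node (3,1) S=76.3422: V=(p*·0.0000+(1−p*)·0.0000)/1.03=0.0000; Δ=(0.0000−0.0000)/(99.2449−51.9127)=0.0000; B=V−Δ·S=0.0000
Node (3,2) S=145.9484: V=(p*·14.0329+(1−p*)·0.0000)/1.03=7.6911; Δ=(14.0329−0.0000)/(189.7329−99.2449)=0.1551; B=V−Δ·S=-14.9427
Node (3,3) S=279.0190: V=(p*·187.0247+(1−p*)·14.0329)/1.03=108.4365; Δ=(187.0247−14.0329)/(362.7247−189.7329)=1.0000; B=V−Δ·S=-170.5825
Node (2,0) S=58.7248: V=(p*·0.0000+(1−p*)·0.0000)/1.03=0.0000; Δ=(0.0000−0.0000)/(76.3422−39.9329)=0.0000; B=V−Δ·S=0.0000
Node (2,1) S=112.2680: V=(p*·7.6911+(1−p*)·0.0000)/1.03=4.2153; Δ=(7.6911−0.0000)/(145.9484−76.3422)=0.1105; B=V−Δ·S=-8.1897
Node (2,2) S=214.6300: V=(p*·108.4365+(1−p*)·7.6911)/1.03=62.6830; Δ=(108.4365−7.6911)/(279.0190−145.9484)=0.7571; B=V−Δ·S=-99.8096
Node (1,0) S=86.3600: V=(p*·4.2153+(1−p*)·0.0000)/1.03=2.3103; Δ=(4.2153−0.0000)/(112.2680−58.7248)=0.0787; B=V−Δ·S=-4.4886
Node (1,1) S=165.1000: V=(p*·62.6830+(1−p*)·4.2153)/1.03=36.1371; Δ=(62.6830−4.2153)/(214.6300−112.2680)=0.5712; B=V−Δ·S=-58.1656
Node (0,0) S=127.0000: V=(p*·36.1371+(1−p*)·2.3103)/1.03=20.7826; Δ=(36.1371−2.3103)/(165.1000−86.3600)=0.4296; B=V−Δ·S=-33.7768
Check: Δ(0,0)·S0 + B(0,0) = 20.7826 = V0.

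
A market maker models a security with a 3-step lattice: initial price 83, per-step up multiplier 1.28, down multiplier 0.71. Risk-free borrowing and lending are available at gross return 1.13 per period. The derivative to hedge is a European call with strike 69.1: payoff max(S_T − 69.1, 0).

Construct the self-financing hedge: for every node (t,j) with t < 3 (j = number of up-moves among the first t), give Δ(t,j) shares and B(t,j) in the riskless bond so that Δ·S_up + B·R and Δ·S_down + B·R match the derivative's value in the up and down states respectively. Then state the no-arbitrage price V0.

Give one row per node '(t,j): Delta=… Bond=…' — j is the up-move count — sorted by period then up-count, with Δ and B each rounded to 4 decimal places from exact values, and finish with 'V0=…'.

(0,0): Delta=0.8729 Bond=-35.1913
(1,0): Delta=0.5329 Bond=-19.7314
(1,1): Delta=0.9402 Bond=-46.9215
(2,0): Delta=0.0000 Bond=0.0000
(2,1): Delta=0.6385 Bond=-30.2595
(2,2): Delta=1.0000 Bond=-61.1504
V0=37.2570

The replicating-portfolio and risk-neutral prices coincide; use p* = (1.13−0.71)/(1.28−0.71) = 0.7368 for the latter.
Payoff layer (t=3): V(3,0)=0.0000, V(3,1)=0.0000, V(3,2)=27.4509, V(3,3)=104.9636
Node (2,0) S=41.8403: V=(p*·0.0000+(1−p*)·0.0000)/1.13=0.0000; Δ=(0.0000−0.0000)/(53.5556−29.7066)=0.0000; B=V−Δ·S=0.0000
Node (2,1) S=75.4304: V=(p*·27.4509+(1−p*)·0.0000)/1.13=17.9000; Δ=(27.4509−0.0000)/(96.5509−53.5556)=0.6385; B=V−Δ·S=-30.2595
Node (2,2) S=135.9872: V=(p*·104.9636+(1−p*)·27.4509)/1.13=74.8368; Δ=(104.9636−27.4509)/(174.0636−96.5509)=1.0000; B=V−Δ·S=-61.1504
Node (1,0) S=58.9300: V=(p*·17.9000+(1−p*)·0.0000)/1.13=11.6721; Δ=(17.9000−0.0000)/(75.4304−41.8403)=0.5329; B=V−Δ·S=-19.7314
Node (1,1) S=106.2400: V=(p*·74.8368+(1−p*)·17.9000)/1.13=52.9676; Δ=(74.8368−17.9000)/(135.9872−75.4304)=0.9402; B=V−Δ·S=-46.9215
Node (0,0) S=83.0000: V=(p*·52.9676+(1−p*)·11.6721)/1.13=37.2570; Δ=(52.9676−11.6721)/(106.2400−58.9300)=0.8729; B=V−Δ·S=-35.1913
Self-financing check: at every node Δ·S+B equals the discounted successor values.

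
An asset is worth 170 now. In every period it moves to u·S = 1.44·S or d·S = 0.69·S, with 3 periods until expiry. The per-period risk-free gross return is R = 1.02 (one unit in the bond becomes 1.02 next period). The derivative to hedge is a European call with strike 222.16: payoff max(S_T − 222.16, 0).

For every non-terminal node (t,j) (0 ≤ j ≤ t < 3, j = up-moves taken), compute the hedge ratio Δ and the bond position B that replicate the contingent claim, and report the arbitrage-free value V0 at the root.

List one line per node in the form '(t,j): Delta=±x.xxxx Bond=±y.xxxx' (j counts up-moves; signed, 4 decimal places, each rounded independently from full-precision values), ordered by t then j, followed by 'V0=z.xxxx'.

(0,0): Delta=0.4641 Bond=-49.5325
(1,0): Delta=0.1033 Bond=-8.1992
(1,1): Delta=0.6842 Bond=-104.3900
(2,0): Delta=0.0000 Bond=0.0000
(2,1): Delta=0.1663 Bond=-19.0073
(2,2): Delta=1.0000 Bond=-217.8039
V0=29.3726

The replicating-portfolio and risk-neutral prices coincide; use p* = (1.02−0.69)/(1.44−0.69) = 0.4400 for the latter.
Terminal payoffs: V(3,0)=0.0000, V(3,1)=0.0000, V(3,2)=21.0733, V(3,3)=285.4573
  t=2,j=0: stock 80.9370 → up 116.5493 (V=0.0000), down 55.8465 (V=0.0000). Price 0.0000; hedge Δ=0.0000, bond B=0.0000.
  t=2,j=1: stock 168.9120 → up 243.2333 (V=21.0733), down 116.5493 (V=0.0000). Price 9.0904; hedge Δ=0.1663, bond B=-19.0073.
  t=2,j=2: stock 352.5120 → up 507.6173 (V=285.4573), down 243.2333 (V=21.0733). Price 134.7081; hedge Δ=1.0000, bond B=-217.8039.
  t=1,j=0: stock 117.3000 → up 168.9120 (V=9.0904), down 80.9370 (V=0.0000). Price 3.9214; hedge Δ=0.1033, bond B=-8.1992.
  t=1,j=1: stock 244.8000 → up 352.5120 (V=134.7081), down 168.9120 (V=9.0904). Price 63.1002; hedge Δ=0.6842, bond B=-104.3900.
  t=0,j=0: stock 170.0000 → up 244.8000 (V=63.1002), down 117.3000 (V=3.9214). Price 29.3726; hedge Δ=0.4641, bond B=-49.5325.
Root portfolio cost Δ·170+B reproduces V0=29.3726.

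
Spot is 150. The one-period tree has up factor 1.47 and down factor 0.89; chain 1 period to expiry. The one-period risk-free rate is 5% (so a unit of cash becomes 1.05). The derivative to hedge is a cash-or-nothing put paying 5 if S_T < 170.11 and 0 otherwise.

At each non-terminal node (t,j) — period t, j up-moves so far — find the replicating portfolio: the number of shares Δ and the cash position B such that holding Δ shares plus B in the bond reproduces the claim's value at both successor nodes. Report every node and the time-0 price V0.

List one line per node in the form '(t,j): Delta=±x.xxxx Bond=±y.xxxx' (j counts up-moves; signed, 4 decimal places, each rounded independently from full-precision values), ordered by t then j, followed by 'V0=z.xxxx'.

The replicating-portfolio and risk-neutral prices coincide; use p* = (1.05−0.89)/(1.47−0.89) = 0.2759 for the latter.
Payoff layer (t=1): V(1,0)=5.0000, V(1,1)=0.0000
Node (0,0) S=150.0000: V=(p*·0.0000+(1−p*)·5.0000)/1.05=3.4483; Δ=(0.0000−5.0000)/(220.5000−133.5000)=-0.0575; B=V−Δ·S=12.0690
Self-financing check: at every node Δ·S+B equals the discounted successor values.

(0,0): Delta=-0.0575 Bond=12.0690
V0=3.4483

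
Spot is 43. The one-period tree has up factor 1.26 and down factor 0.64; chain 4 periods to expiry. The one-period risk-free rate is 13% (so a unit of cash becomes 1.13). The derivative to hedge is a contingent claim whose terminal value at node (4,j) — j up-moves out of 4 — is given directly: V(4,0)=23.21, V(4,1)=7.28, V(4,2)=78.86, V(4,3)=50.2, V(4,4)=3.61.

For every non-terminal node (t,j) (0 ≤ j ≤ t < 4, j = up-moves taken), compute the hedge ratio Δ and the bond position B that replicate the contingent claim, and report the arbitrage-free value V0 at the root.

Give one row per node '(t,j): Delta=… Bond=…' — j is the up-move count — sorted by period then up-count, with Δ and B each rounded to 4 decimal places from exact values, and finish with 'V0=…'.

Since d<R<u, set p* = (R−d)/(u−d) = 0.7903; price each node as the discounted p*-expectation of its children.
At expiry t=4: V(4,0)=23.2100, V(4,1)=7.2800, V(4,2)=78.8600, V(4,3)=50.2000, V(4,4)=3.6100
  t=3,j=0: stock 11.2722 → up 14.2030 (V=7.2800), down 7.2142 (V=23.2100). Price 9.3984; hedge Δ=-2.2794, bond B=35.0919.
  t=3,j=1: stock 22.1921 → up 27.9621 (V=78.8600), down 14.2030 (V=7.2800). Price 56.5056; hedge Δ=5.2024, bond B=-58.9460.
  t=3,j=2: stock 43.6908 → up 55.0503 (V=50.2000), down 27.9621 (V=78.8600). Price 49.7428; hedge Δ=-1.0580, bond B=95.9686.
  t=3,j=3: stock 86.0162 → up 108.3804 (V=3.6100), down 55.0503 (V=50.2000). Price 11.8397; hedge Δ=-0.8736, bond B=86.9849.
  t=2,j=0: stock 17.6128 → up 22.1921 (V=56.5056), down 11.2722 (V=9.3984). Price 41.2639; hedge Δ=4.3139, bond B=-34.7154.
  t=2,j=1: stock 34.6752 → up 43.6908 (V=49.7428), down 22.1921 (V=56.5056). Price 45.2750; hedge Δ=-0.3146, bond B=56.1827.
  t=2,j=2: stock 68.2668 → up 86.0162 (V=11.8397), down 43.6908 (V=49.7428). Price 17.5107; hedge Δ=-0.8955, bond B=78.6447.
  t=1,j=0: stock 27.5200 → up 34.6752 (V=45.2750), down 17.6128 (V=41.2639). Price 39.3221; hedge Δ=0.2351, bond B=32.8526.
  t=1,j=1: stock 54.1800 → up 68.2668 (V=17.5107), down 34.6752 (V=45.2750). Price 20.6480; hedge Δ=-0.8265, bond B=65.4292.
  t=0,j=0: stock 43.0000 → up 54.1800 (V=20.6480), down 27.5200 (V=39.3221). Price 21.7377; hedge Δ=-0.7005, bond B=51.8572.
Self-financing check: at every node Δ·S+B equals the discounted successor values.

(0,0): Delta=-0.7005 Bond=51.8572
(1,0): Delta=0.2351 Bond=32.8526
(1,1): Delta=-0.8265 Bond=65.4292
(2,0): Delta=4.3139 Bond=-34.7154
(2,1): Delta=-0.3146 Bond=56.1827
(2,2): Delta=-0.8955 Bond=78.6447
(3,0): Delta=-2.2794 Bond=35.0919
(3,1): Delta=5.2024 Bond=-58.9460
(3,2): Delta=-1.0580 Bond=95.9686
(3,3): Delta=-0.8736 Bond=86.9849
V0=21.7377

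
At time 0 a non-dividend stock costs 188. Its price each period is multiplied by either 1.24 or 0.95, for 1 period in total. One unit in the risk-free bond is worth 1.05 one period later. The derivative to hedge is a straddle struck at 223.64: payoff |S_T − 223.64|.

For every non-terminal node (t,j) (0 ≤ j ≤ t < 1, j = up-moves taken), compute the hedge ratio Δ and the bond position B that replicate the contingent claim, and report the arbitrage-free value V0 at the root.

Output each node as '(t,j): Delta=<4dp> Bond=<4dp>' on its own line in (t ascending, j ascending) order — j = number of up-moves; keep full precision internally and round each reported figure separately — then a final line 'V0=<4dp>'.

(0,0): Delta=-0.6522 Bond=153.8378
V0=31.2171

The replicating-portfolio and risk-neutral prices coincide; use p* = (1.05−0.95)/(1.24−0.95) = 0.3448 for the latter.
Payoff layer (t=1): V(1,0)=45.0400, V(1,1)=9.4800
Node (0,0) S=188.0000: V=(p*·9.4800+(1−p*)·45.0400)/1.05=31.2171; Δ=(9.4800−45.0400)/(233.1200−178.6000)=-0.6522; B=V−Δ·S=153.8378
The time-0 hedge costs 31.2171, which is the no-arbitrage price.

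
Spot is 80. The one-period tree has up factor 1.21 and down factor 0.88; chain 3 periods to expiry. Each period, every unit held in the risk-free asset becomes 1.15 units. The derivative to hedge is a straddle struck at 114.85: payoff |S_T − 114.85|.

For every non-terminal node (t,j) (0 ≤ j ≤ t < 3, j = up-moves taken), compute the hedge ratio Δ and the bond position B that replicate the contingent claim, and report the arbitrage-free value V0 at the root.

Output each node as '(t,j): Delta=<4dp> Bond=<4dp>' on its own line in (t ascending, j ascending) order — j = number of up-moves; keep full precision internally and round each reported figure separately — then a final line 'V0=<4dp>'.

No-arbitrage ⇒ martingale measure with p* = (R−d)/(u−d) = 0.8182.
At expiry t=3: V(3,0)=60.3322, V(3,1)=39.8881, V(3,2)=11.7774, V(3,3)=26.8749
(2,0): S=61.9520. Δ = (V_up−V_dn)/(S_up−S_dn) = (39.8881−60.3322)/(74.9619−54.5178) = -1.0000. V = [p*·39.8881 + (1−p*)·60.3322]/1.15 = 37.9176. B = V − Δ·S = 99.8696.
(2,1): S=85.1840. Δ = (V_up−V_dn)/(S_up−S_dn) = (11.7774−39.8881)/(103.0726−74.9619) = -1.0000. V = [p*·11.7774 + (1−p*)·39.8881]/1.15 = 14.6856. B = V − Δ·S = 99.8696.
(2,2): S=117.1280. Δ = (V_up−V_dn)/(S_up−S_dn) = (26.8749−11.7774)/(141.7249−103.0726) = 0.3906. V = [p*·26.8749 + (1−p*)·11.7774]/1.15 = 20.9825. B = V − Δ·S = -24.7676.
(1,0): S=70.4000. Δ = (V_up−V_dn)/(S_up−S_dn) = (14.6856−37.9176)/(85.1840−61.9520) = -1.0000. V = [p*·14.6856 + (1−p*)·37.9176]/1.15 = 16.4431. B = V − Δ·S = 86.8431.
(1,1): S=96.8000. Δ = (V_up−V_dn)/(S_up−S_dn) = (20.9825−14.6856)/(117.1280−85.1840) = 0.1971. V = [p*·20.9825 + (1−p*)·14.6856]/1.15 = 17.2501. B = V − Δ·S = -1.8315.
(0,0): S=80.0000. Δ = (V_up−V_dn)/(S_up−S_dn) = (17.2501−16.4431)/(96.8000−70.4000) = 0.0306. V = [p*·17.2501 + (1−p*)·16.4431]/1.15 = 14.8725. B = V − Δ·S = 12.4271.
Root portfolio cost Δ·80+B reproduces V0=14.8725.

(0,0): Delta=0.0306 Bond=12.4271
(1,0): Delta=-1.0000 Bond=86.8431
(1,1): Delta=0.1971 Bond=-1.8315
(2,0): Delta=-1.0000 Bond=99.8696
(2,1): Delta=-1.0000 Bond=99.8696
(2,2): Delta=0.3906 Bond=-24.7676
V0=14.8725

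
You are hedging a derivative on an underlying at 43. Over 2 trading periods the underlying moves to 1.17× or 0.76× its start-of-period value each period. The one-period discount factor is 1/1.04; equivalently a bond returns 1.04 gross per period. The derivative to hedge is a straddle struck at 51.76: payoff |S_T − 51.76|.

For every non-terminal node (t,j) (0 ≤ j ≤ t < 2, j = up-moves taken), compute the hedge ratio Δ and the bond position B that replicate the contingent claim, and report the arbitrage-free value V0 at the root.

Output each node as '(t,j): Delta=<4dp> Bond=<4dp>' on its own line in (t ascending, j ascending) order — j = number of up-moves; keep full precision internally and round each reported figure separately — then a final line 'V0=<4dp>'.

The replicating-portfolio and risk-neutral prices coincide; use p* = (1.04−0.76)/(1.17−0.76) = 0.6829 for the latter.
At expiry t=2: V(2,0)=26.9232, V(2,1)=13.5244, V(2,2)=7.1027
Node (1,0) S=32.6800: V=(p*·13.5244+(1−p*)·26.9232)/1.04=17.0892; Δ=(13.5244−26.9232)/(38.2356−24.8368)=-1.0000; B=V−Δ·S=49.7692
Node (1,1) S=50.3100: V=(p*·7.1027+(1−p*)·13.5244)/1.04=8.7874; Δ=(7.1027−13.5244)/(58.8627−38.2356)=-0.3113; B=V−Δ·S=24.4500
Node (0,0) S=43.0000: V=(p*·8.7874+(1−p*)·17.0892)/1.04=10.9804; Δ=(8.7874−17.0892)/(50.3100−32.6800)=-0.4709; B=V−Δ·S=31.2289
Check: Δ(0,0)·S0 + B(0,0) = 10.9804 = V0.

(0,0): Delta=-0.4709 Bond=31.2289
(1,0): Delta=-1.0000 Bond=49.7692
(1,1): Delta=-0.3113 Bond=24.4500
V0=10.9804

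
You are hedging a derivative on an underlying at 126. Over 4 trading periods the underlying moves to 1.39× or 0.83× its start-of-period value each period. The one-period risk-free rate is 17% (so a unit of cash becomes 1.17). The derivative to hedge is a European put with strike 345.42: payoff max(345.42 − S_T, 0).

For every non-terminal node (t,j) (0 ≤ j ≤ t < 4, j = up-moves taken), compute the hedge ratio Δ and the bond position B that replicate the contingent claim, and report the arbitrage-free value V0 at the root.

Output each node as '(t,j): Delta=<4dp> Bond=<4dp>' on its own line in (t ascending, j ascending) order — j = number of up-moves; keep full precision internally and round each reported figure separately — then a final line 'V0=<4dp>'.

The replicating-portfolio and risk-neutral prices coincide; use p* = (1.17−0.83)/(1.39−0.83) = 0.6071 for the latter.
Payoff layer (t=4): V(4,0)=285.6225, V(4,1)=245.2772, V(4,2)=177.7110, V(4,3)=64.5580, V(4,4)=0.0000
(3,0): S=72.0452. Δ = (V_up−V_dn)/(S_up−S_dn) = (245.2772−285.6225)/(100.1428−59.7975) = -1.0000. V = [p*·245.2772 + (1−p*)·285.6225]/1.17 = 223.1856. B = V − Δ·S = 295.2308.
(3,1): S=120.6539. Δ = (V_up−V_dn)/(S_up−S_dn) = (177.7110−245.2772)/(167.7090−100.1428) = -1.0000. V = [p*·177.7110 + (1−p*)·245.2772]/1.17 = 174.5768. B = V − Δ·S = 295.2308.
(3,2): S=202.0590. Δ = (V_up−V_dn)/(S_up−S_dn) = (64.5580−177.7110)/(280.8620−167.7090) = -1.0000. V = [p*·64.5580 + (1−p*)·177.7110]/1.17 = 93.1718. B = V − Δ·S = 295.2308.
(3,3): S=338.3880. Δ = (V_up−V_dn)/(S_up−S_dn) = (0.0000−64.5580)/(470.3593−280.8620) = -0.3407. V = [p*·0.0000 + (1−p*)·64.5580]/1.17 = 21.6770. B = V − Δ·S = 136.9591.
(2,0): S=86.8014. Δ = (V_up−V_dn)/(S_up−S_dn) = (174.5768−223.1856)/(120.6539−72.0452) = -1.0000. V = [p*·174.5768 + (1−p*)·223.1856]/1.17 = 165.5326. B = V − Δ·S = 252.3340.
(2,1): S=145.3662. Δ = (V_up−V_dn)/(S_up−S_dn) = (93.1718−174.5768)/(202.0590−120.6539) = -1.0000. V = [p*·93.1718 + (1−p*)·174.5768]/1.17 = 106.9678. B = V − Δ·S = 252.3340.
(2,2): S=243.4446. Δ = (V_up−V_dn)/(S_up−S_dn) = (21.6770−93.1718)/(338.3880−202.0590) = -0.5244. V = [p*·21.6770 + (1−p*)·93.1718]/1.17 = 42.5335. B = V − Δ·S = 170.2028.
(1,0): S=104.5800. Δ = (V_up−V_dn)/(S_up−S_dn) = (106.9678−165.5326)/(145.3662−86.8014) = -1.0000. V = [p*·106.9678 + (1−p*)·165.5326]/1.17 = 111.0901. B = V − Δ·S = 215.6701.
(1,1): S=175.1400. Δ = (V_up−V_dn)/(S_up−S_dn) = (42.5335−106.9678)/(243.4446−145.3662) = -0.6570. V = [p*·42.5335 + (1−p*)·106.9678]/1.17 = 57.9889. B = V − Δ·S = 173.0501.
(0,0): S=126.0000. Δ = (V_up−V_dn)/(S_up−S_dn) = (57.9889−111.0901)/(175.1400−104.5800) = -0.7526. V = [p*·57.9889 + (1−p*)·111.0901]/1.17 = 67.3932. B = V − Δ·S = 162.2168.
Check: Δ(0,0)·S0 + B(0,0) = 67.3932 = V0.

(0,0): Delta=-0.7526 Bond=162.2168
(1,0): Delta=-1.0000 Bond=215.6701
(1,1): Delta=-0.6570 Bond=173.0501
(2,0): Delta=-1.0000 Bond=252.3340
(2,1): Delta=-1.0000 Bond=252.3340
(2,2): Delta=-0.5244 Bond=170.2028
(3,0): Delta=-1.0000 Bond=295.2308
(3,1): Delta=-1.0000 Bond=295.2308
(3,2): Delta=-1.0000 Bond=295.2308
(3,3): Delta=-0.3407 Bond=136.9591
V0=67.3932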